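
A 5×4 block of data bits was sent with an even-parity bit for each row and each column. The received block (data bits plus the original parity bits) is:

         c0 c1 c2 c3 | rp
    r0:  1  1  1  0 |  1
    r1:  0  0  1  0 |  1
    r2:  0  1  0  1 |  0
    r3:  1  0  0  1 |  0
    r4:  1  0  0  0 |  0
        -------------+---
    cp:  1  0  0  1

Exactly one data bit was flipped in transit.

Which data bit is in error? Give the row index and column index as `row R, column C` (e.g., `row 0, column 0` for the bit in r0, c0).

Recompute each row's even parity and compare to rp:
  r0: data parity 1, sent rp 1 → ok
  r1: data parity 1, sent rp 1 → ok
  r2: data parity 0, sent rp 0 → ok
  r3: data parity 0, sent rp 0 → ok
  r4: data parity 1, sent rp 0 → mismatch
Recompute each column's even parity and compare to cp:
  c0: data parity 1, sent cp 1 → ok
  c1: data parity 0, sent cp 0 → ok
  c2: data parity 0, sent cp 0 → ok
  c3: data parity 0, sent cp 1 → mismatch
Exactly one row (r4) and one column (c3) fail → the flipped bit is at their intersection.

row 4, column 3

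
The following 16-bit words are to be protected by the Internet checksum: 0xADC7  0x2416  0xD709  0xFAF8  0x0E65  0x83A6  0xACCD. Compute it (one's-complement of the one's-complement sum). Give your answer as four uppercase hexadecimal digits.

One's-complement addition (fold any carry out of bit 15 back into bit 0):
  0xADC7 + 0x2416 = 0x0D1DD
  0xD1DD + 0xD709 = 0x1A8E6 → wrap carry → 0xA8E7
  0xA8E7 + 0xFAF8 = 0x1A3DF → wrap carry → 0xA3E0
  0xA3E0 + 0x0E65 = 0x0B245
  0xB245 + 0x83A6 = 0x135EB → wrap carry → 0x35EC
  0x35EC + 0xACCD = 0x0E2B9
One's-complement sum = 0xE2B9.
Checksum = ~0xE2B9 & 0xFFFF = 0x1D46.

1D46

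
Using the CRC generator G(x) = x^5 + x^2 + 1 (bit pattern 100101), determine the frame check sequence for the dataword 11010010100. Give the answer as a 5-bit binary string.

00010

Append 5 zeros: 1101001010000000. Divide by 100101 (XOR where the leading bit is 1):
  pos 0: 110100 XOR 100101 = 010001
  pos 1: 100011 XOR 100101 = 000110
  pos 4: 110010 XOR 100101 = 010111
  pos 5: 101110 XOR 100101 = 001011
  pos 7: 101100 XOR 100101 = 001001
  pos 9: 100100 XOR 100101 = 000001
Remainder (last 5 bits) = 00010. This is the CRC / FCS.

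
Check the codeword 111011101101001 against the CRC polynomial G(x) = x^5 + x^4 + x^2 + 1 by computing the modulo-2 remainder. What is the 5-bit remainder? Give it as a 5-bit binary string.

00000

Modulo-2 division of 111011101101001 by 110101:
  pos 0: 111011 XOR 110101 = 001110
  pos 2: 111010 XOR 110101 = 001111
  pos 4: 111111 XOR 110101 = 001010
  pos 6: 101001 XOR 110101 = 011100
  pos 7: 111000 XOR 110101 = 001101
  pos 9: 110101 XOR 110101 = 000000
Remainder = 00000 (zero — the frame passes the CRC check).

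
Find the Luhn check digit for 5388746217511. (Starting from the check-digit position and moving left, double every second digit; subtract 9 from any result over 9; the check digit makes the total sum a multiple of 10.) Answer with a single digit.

4

Partial digits right→left: 1 1 5 7 1 2 6 4 7 8 8 3 5
Double every second digit counting from the check-digit position (so the 1st, 3rd, 5th, ... of the partial from the right).
  doubled (with −9 where >9): 2 1 2 3 5 7 1 → sum 21
  kept as-is: 1 7 2 4 8 3 → sum 25
Total = 21 + 25 = 46.
Check digit = (10 − (46 mod 10)) mod 10 = 4.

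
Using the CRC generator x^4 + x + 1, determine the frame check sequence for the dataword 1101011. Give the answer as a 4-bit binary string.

0011

Append 4 zeros: 11010110000. Divide by 10011 (XOR where the leading bit is 1):
  pos 0: 11010 XOR 10011 = 01001
  pos 1: 10011 XOR 10011 = 00000
  pos 6: 10000 XOR 10011 = 00011
Remainder (last 4 bits) = 0011. This is the CRC / FCS.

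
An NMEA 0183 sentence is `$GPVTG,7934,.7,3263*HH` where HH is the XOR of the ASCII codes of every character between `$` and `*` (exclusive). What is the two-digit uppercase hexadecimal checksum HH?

6A

XOR the ASCII codes of the payload characters:
  'G' = 0x47 → acc = 0x47
  'P' = 0x50 → acc = 0x17
  'V' = 0x56 → acc = 0x41
  'T' = 0x54 → acc = 0x15
  'G' = 0x47 → acc = 0x52
  ',' = 0x2C → acc = 0x7E
  '7' = 0x37 → acc = 0x49
  '9' = 0x39 → acc = 0x70
  '3' = 0x33 → acc = 0x43
  '4' = 0x34 → acc = 0x77
  ',' = 0x2C → acc = 0x5B
  '.' = 0x2E → acc = 0x75
  '7' = 0x37 → acc = 0x42
  ',' = 0x2C → acc = 0x6E
  '3' = 0x33 → acc = 0x5D
  '2' = 0x32 → acc = 0x6F
  '6' = 0x36 → acc = 0x59
  '3' = 0x33 → acc = 0x6A
Checksum = 0x6A.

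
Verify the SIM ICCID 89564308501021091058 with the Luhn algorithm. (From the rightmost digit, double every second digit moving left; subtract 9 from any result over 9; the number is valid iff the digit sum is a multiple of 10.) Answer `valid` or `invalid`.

valid

From the right, keep odd positions and double even positions (subtract 9 from any doubled value over 9):
  doubled (positions 2,4,...): 1 2 0 4 2 1 0 8 1 7 → sum 26
  kept (positions 1,3,...): 8 0 9 1 0 0 8 3 6 9 → sum 44
Total = 70.
70 mod 10 = 0, so the number is valid.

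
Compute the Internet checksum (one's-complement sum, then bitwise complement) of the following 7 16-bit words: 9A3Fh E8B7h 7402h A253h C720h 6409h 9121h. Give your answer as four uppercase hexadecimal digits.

AA66

One's-complement addition (fold any carry out of bit 15 back into bit 0):
  0x9A3F + 0xE8B7 = 0x182F6 → wrap carry → 0x82F7
  0x82F7 + 0x7402 = 0x0F6F9
  0xF6F9 + 0xA253 = 0x1994C → wrap carry → 0x994D
  0x994D + 0xC720 = 0x1606D → wrap carry → 0x606E
  0x606E + 0x6409 = 0x0C477
  0xC477 + 0x9121 = 0x15598 → wrap carry → 0x5599
One's-complement sum = 0x5599.
Checksum = ~0x5599 & 0xFFFF = 0xAA66.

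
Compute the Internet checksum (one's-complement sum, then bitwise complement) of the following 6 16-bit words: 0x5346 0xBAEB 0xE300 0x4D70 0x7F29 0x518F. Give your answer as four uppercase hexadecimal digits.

F0A3

One's-complement addition (fold any carry out of bit 15 back into bit 0):
  0x5346 + 0xBAEB = 0x10E31 → wrap carry → 0x0E32
  0x0E32 + 0xE300 = 0x0F132
  0xF132 + 0x4D70 = 0x13EA2 → wrap carry → 0x3EA3
  0x3EA3 + 0x7F29 = 0x0BDCC
  0xBDCC + 0x518F = 0x10F5B → wrap carry → 0x0F5C
One's-complement sum = 0x0F5C.
Checksum = ~0x0F5C & 0xFFFF = 0xF0A3.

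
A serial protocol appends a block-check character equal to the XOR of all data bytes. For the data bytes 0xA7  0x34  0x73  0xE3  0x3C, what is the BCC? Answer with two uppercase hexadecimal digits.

3F

XOR the bytes together:
  start with 0xA7
  0xA7 ⊕ 0x34 = 0x93
  0x93 ⊕ 0x73 = 0xE0
  0xE0 ⊕ 0xE3 = 0x03
  0x03 ⊕ 0x3C = 0x3F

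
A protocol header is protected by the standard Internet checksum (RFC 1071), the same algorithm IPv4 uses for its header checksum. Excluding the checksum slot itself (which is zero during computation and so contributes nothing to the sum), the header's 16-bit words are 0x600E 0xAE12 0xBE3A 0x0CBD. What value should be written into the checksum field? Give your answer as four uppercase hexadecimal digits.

26E7

One's-complement addition (fold any carry out of bit 15 back into bit 0):
  0x600E + 0xAE12 = 0x10E20 → wrap carry → 0x0E21
  0x0E21 + 0xBE3A = 0x0CC5B
  0xCC5B + 0x0CBD = 0x0D918
One's-complement sum = 0xD918.
Checksum = ~0xD918 & 0xFFFF = 0x26E7.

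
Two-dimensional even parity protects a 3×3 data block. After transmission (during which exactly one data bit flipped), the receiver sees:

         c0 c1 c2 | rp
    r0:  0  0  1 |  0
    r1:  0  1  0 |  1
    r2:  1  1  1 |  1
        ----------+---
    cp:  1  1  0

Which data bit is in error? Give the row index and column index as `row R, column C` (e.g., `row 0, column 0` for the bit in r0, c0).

row 0, column 1

Recompute each row's even parity and compare to rp:
  r0: data parity 1, sent rp 0 → mismatch
  r1: data parity 1, sent rp 1 → ok
  r2: data parity 1, sent rp 1 → ok
Recompute each column's even parity and compare to cp:
  c0: data parity 1, sent cp 1 → ok
  c1: data parity 0, sent cp 1 → mismatch
  c2: data parity 0, sent cp 0 → ok
Exactly one row (r0) and one column (c1) fail → the flipped bit is at their intersection.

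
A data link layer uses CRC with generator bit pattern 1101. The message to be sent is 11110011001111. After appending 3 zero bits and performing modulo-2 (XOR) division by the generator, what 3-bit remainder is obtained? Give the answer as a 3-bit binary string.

111

Append 3 zeros: 11110011001111000. Divide by 1101 (XOR where the leading bit is 1):
  pos 0: 1111 XOR 1101 = 0010
  pos 2: 1000 XOR 1101 = 0101
  pos 3: 1011 XOR 1101 = 0110
  pos 4: 1101 XOR 1101 = 0000
  pos 10: 1111 XOR 1101 = 0010
  pos 12: 1000 XOR 1101 = 0101
  pos 13: 1010 XOR 1101 = 0111
Remainder (last 3 bits) = 111. This is the CRC / FCS.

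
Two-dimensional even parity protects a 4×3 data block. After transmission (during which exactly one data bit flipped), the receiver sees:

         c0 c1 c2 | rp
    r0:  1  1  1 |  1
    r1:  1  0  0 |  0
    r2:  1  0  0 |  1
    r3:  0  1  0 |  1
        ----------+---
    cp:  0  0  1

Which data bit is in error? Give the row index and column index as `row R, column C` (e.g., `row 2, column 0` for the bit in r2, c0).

row 1, column 0

Recompute each row's even parity and compare to rp:
  r0: data parity 1, sent rp 1 → ok
  r1: data parity 1, sent rp 0 → mismatch
  r2: data parity 1, sent rp 1 → ok
  r3: data parity 1, sent rp 1 → ok
Recompute each column's even parity and compare to cp:
  c0: data parity 1, sent cp 0 → mismatch
  c1: data parity 0, sent cp 0 → ok
  c2: data parity 1, sent cp 1 → ok
Exactly one row (r1) and one column (c0) fail → the flipped bit is at their intersection.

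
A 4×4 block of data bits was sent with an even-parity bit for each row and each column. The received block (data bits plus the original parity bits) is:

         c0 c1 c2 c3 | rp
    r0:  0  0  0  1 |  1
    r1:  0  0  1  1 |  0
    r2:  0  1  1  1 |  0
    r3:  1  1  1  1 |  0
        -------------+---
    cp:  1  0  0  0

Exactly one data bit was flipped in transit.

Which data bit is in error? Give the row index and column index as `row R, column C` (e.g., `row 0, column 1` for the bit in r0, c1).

row 2, column 2

Recompute each row's even parity and compare to rp:
  r0: data parity 1, sent rp 1 → ok
  r1: data parity 0, sent rp 0 → ok
  r2: data parity 1, sent rp 0 → mismatch
  r3: data parity 0, sent rp 0 → ok
Recompute each column's even parity and compare to cp:
  c0: data parity 1, sent cp 1 → ok
  c1: data parity 0, sent cp 0 → ok
  c2: data parity 1, sent cp 0 → mismatch
  c3: data parity 0, sent cp 0 → ok
Exactly one row (r2) and one column (c2) fail → the flipped bit is at their intersection.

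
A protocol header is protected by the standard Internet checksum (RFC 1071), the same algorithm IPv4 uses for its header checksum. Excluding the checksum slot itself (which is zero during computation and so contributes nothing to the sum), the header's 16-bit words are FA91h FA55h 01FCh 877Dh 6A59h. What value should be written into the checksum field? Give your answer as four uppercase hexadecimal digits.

1745

One's-complement addition (fold any carry out of bit 15 back into bit 0):
  0xFA91 + 0xFA55 = 0x1F4E6 → wrap carry → 0xF4E7
  0xF4E7 + 0x01FC = 0x0F6E3
  0xF6E3 + 0x877D = 0x17E60 → wrap carry → 0x7E61
  0x7E61 + 0x6A59 = 0x0E8BA
One's-complement sum = 0xE8BA.
Checksum = ~0xE8BA & 0xFFFF = 0x1745.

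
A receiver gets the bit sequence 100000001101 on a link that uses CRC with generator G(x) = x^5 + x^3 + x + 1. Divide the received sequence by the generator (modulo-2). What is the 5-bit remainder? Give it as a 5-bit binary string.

Modulo-2 division of 100000001101 by 101011:
  pos 0: 100000 XOR 101011 = 001011
  pos 2: 101100 XOR 101011 = 000111
  pos 5: 111110 XOR 101011 = 010101
  pos 6: 101011 XOR 101011 = 000000
Remainder = 00000 (zero — the frame passes the CRC check).

00000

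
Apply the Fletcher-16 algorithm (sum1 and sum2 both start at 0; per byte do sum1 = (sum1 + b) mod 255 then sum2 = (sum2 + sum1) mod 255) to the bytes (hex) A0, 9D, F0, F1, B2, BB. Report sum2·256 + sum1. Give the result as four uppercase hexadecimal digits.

Running sums (mod 255):
  after byte 0 (A0): sum1=160, sum2=160
  after byte 1 (9D): sum1=62, sum2=222
  after byte 2 (F0): sum1=47, sum2=14
  after byte 3 (F1): sum1=33, sum2=47
  after byte 4 (B2): sum1=211, sum2=3
  after byte 5 (BB): sum1=143, sum2=146
Checksum = sum2·256 + sum1 = 146·256 + 143 = 37519 = 0x928F.

928F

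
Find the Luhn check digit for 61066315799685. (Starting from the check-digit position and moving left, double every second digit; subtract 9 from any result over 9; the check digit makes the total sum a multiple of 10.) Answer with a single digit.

Partial digits right→left: 5 8 6 9 9 7 5 1 3 6 6 0 1 6
Double every second digit counting from the check-digit position (so the 1st, 3rd, 5th, ... of the partial from the right).
  doubled (with −9 where >9): 1 3 9 1 6 3 2 → sum 25
  kept as-is: 8 9 7 1 6 0 6 → sum 37
Total = 25 + 37 = 62.
Check digit = (10 − (62 mod 10)) mod 10 = 8.

8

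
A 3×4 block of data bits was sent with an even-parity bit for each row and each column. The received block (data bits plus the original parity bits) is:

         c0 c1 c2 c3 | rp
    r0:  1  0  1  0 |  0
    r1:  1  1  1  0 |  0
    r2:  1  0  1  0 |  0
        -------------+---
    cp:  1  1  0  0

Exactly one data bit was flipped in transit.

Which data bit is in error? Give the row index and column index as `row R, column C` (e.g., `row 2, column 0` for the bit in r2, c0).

row 1, column 2

Recompute each row's even parity and compare to rp:
  r0: data parity 0, sent rp 0 → ok
  r1: data parity 1, sent rp 0 → mismatch
  r2: data parity 0, sent rp 0 → ok
Recompute each column's even parity and compare to cp:
  c0: data parity 1, sent cp 1 → ok
  c1: data parity 1, sent cp 1 → ok
  c2: data parity 1, sent cp 0 → mismatch
  c3: data parity 0, sent cp 0 → ok
Exactly one row (r1) and one column (c2) fail → the flipped bit is at their intersection.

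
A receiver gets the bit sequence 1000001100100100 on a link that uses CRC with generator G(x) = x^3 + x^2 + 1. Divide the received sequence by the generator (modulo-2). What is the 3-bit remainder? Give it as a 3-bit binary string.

011

Modulo-2 division of 1000001100100100 by 1101:
  pos 0: 1000 XOR 1101 = 0101
  pos 1: 1010 XOR 1101 = 0111
  pos 2: 1110 XOR 1101 = 0011
  pos 4: 1111 XOR 1101 = 0010
  pos 6: 1000 XOR 1101 = 0101
  pos 7: 1011 XOR 1101 = 0110
  pos 8: 1100 XOR 1101 = 0001
  pos 11: 1010 XOR 1101 = 0111
  pos 12: 1110 XOR 1101 = 0011
Remainder = 011 (nonzero — an error is detected).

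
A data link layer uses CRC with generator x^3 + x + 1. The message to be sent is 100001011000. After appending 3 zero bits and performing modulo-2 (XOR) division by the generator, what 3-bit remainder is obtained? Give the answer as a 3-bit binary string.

Append 3 zeros: 100001011000000. Divide by 1011 (XOR where the leading bit is 1):
  pos 0: 1000 XOR 1011 = 0011
  pos 2: 1101 XOR 1011 = 0110
  pos 3: 1100 XOR 1011 = 0111
  pos 4: 1111 XOR 1011 = 0100
  pos 5: 1001 XOR 1011 = 0010
  pos 7: 1000 XOR 1011 = 0011
  pos 9: 1100 XOR 1011 = 0111
  pos 10: 1110 XOR 1011 = 0101
  pos 11: 1010 XOR 1011 = 0001
Remainder (last 3 bits) = 001. This is the CRC / FCS.

001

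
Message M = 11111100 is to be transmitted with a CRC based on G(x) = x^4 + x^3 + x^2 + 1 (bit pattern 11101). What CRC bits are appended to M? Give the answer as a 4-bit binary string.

1100

Append 4 zeros: 111111000000. Divide by 11101 (XOR where the leading bit is 1):
  pos 0: 11111 XOR 11101 = 00010
  pos 3: 10100 XOR 11101 = 01001
  pos 4: 10010 XOR 11101 = 01111
  pos 5: 11110 XOR 11101 = 00011
Remainder (last 4 bits) = 1100. This is the CRC / FCS.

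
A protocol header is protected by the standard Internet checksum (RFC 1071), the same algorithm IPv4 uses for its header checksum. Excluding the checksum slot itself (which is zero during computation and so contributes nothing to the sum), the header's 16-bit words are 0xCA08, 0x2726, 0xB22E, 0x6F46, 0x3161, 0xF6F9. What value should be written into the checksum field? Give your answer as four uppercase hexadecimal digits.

One's-complement addition (fold any carry out of bit 15 back into bit 0):
  0xCA08 + 0x2726 = 0x0F12E
  0xF12E + 0xB22E = 0x1A35C → wrap carry → 0xA35D
  0xA35D + 0x6F46 = 0x112A3 → wrap carry → 0x12A4
  0x12A4 + 0x3161 = 0x04405
  0x4405 + 0xF6F9 = 0x13AFE → wrap carry → 0x3AFF
One's-complement sum = 0x3AFF.
Checksum = ~0x3AFF & 0xFFFF = 0xC500.

C500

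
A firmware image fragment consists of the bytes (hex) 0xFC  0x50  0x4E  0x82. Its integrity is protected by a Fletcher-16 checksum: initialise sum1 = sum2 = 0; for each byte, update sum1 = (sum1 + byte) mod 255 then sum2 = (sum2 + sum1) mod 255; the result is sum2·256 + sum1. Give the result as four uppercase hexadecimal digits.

Running sums (mod 255):
  after byte 0 (0xFC): sum1=252, sum2=252
  after byte 1 (0x50): sum1=77, sum2=74
  after byte 2 (0x4E): sum1=155, sum2=229
  after byte 3 (0x82): sum1=30, sum2=4
Checksum = sum2·256 + sum1 = 4·256 + 30 = 1054 = 0x041E.

041E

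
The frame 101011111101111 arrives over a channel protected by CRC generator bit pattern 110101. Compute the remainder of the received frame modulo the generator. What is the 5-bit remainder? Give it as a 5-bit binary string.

00000

Modulo-2 division of 101011111101111 by 110101:
  pos 0: 101011 XOR 110101 = 011110
  pos 1: 111101 XOR 110101 = 001000
  pos 3: 100011 XOR 110101 = 010110
  pos 4: 101101 XOR 110101 = 011000
  pos 5: 110000 XOR 110101 = 000101
  pos 8: 101111 XOR 110101 = 011010
  pos 9: 110101 XOR 110101 = 000000
Remainder = 00000 (zero — the frame passes the CRC check).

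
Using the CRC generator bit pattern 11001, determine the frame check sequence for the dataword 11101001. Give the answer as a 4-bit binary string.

1100

Append 4 zeros: 111010010000. Divide by 11001 (XOR where the leading bit is 1):
  pos 0: 11101 XOR 11001 = 00100
  pos 2: 10000 XOR 11001 = 01001
  pos 3: 10011 XOR 11001 = 01010
  pos 4: 10100 XOR 11001 = 01101
  pos 5: 11010 XOR 11001 = 00011
Remainder (last 4 bits) = 1100. This is the CRC / FCS.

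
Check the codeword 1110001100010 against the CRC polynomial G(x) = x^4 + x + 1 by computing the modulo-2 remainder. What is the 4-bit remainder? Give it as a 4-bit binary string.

Modulo-2 division of 1110001100010 by 10011:
  pos 0: 11100 XOR 10011 = 01111
  pos 1: 11110 XOR 10011 = 01101
  pos 2: 11011 XOR 10011 = 01000
  pos 3: 10001 XOR 10011 = 00010
  pos 6: 10000 XOR 10011 = 00011
Remainder = 1110 (nonzero — an error is detected).

1110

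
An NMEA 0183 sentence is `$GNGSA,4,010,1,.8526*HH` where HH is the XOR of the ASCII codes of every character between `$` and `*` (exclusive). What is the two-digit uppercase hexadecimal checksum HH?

XOR the ASCII codes of the payload characters:
  'G' = 0x47 → acc = 0x47
  'N' = 0x4E → acc = 0x09
  'G' = 0x47 → acc = 0x4E
  'S' = 0x53 → acc = 0x1D
  'A' = 0x41 → acc = 0x5C
  ',' = 0x2C → acc = 0x70
  '4' = 0x34 → acc = 0x44
  ',' = 0x2C → acc = 0x68
  '0' = 0x30 → acc = 0x58
  '1' = 0x31 → acc = 0x69
  '0' = 0x30 → acc = 0x59
  ',' = 0x2C → acc = 0x75
  '1' = 0x31 → acc = 0x44
  ',' = 0x2C → acc = 0x68
  '.' = 0x2E → acc = 0x46
  '8' = 0x38 → acc = 0x7E
  '5' = 0x35 → acc = 0x4B
  '2' = 0x32 → acc = 0x79
  '6' = 0x36 → acc = 0x4F
Checksum = 0x4F.

4F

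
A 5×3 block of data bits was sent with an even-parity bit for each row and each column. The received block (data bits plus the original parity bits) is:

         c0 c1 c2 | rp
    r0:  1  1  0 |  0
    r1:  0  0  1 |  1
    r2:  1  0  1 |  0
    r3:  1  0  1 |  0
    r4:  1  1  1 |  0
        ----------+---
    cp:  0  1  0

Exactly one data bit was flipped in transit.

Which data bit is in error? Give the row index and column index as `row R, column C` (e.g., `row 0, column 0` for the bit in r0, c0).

Recompute each row's even parity and compare to rp:
  r0: data parity 0, sent rp 0 → ok
  r1: data parity 1, sent rp 1 → ok
  r2: data parity 0, sent rp 0 → ok
  r3: data parity 0, sent rp 0 → ok
  r4: data parity 1, sent rp 0 → mismatch
Recompute each column's even parity and compare to cp:
  c0: data parity 0, sent cp 0 → ok
  c1: data parity 0, sent cp 1 → mismatch
  c2: data parity 0, sent cp 0 → ok
Exactly one row (r4) and one column (c1) fail → the flipped bit is at their intersection.

row 4, column 1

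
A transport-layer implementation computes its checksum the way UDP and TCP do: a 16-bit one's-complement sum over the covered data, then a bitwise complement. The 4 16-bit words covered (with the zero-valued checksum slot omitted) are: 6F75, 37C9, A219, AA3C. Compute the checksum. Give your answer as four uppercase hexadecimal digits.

One's-complement addition (fold any carry out of bit 15 back into bit 0):
  0x6F75 + 0x37C9 = 0x0A73E
  0xA73E + 0xA219 = 0x14957 → wrap carry → 0x4958
  0x4958 + 0xAA3C = 0x0F394
One's-complement sum = 0xF394.
Checksum = ~0xF394 & 0xFFFF = 0x0C6B.

0C6B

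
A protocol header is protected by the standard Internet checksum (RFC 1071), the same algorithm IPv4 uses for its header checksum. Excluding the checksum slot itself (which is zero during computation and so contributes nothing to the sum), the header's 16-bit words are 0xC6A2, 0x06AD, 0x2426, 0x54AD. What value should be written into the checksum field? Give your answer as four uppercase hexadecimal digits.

B9DC

One's-complement addition (fold any carry out of bit 15 back into bit 0):
  0xC6A2 + 0x06AD = 0x0CD4F
  0xCD4F + 0x2426 = 0x0F175
  0xF175 + 0x54AD = 0x14622 → wrap carry → 0x4623
One's-complement sum = 0x4623.
Checksum = ~0x4623 & 0xFFFF = 0xB9DC.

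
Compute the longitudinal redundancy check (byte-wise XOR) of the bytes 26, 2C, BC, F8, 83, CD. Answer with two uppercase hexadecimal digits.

00

XOR the bytes together:
  start with 0x26
  0x26 ⊕ 0x2C = 0x0A
  0x0A ⊕ 0xBC = 0xB6
  0xB6 ⊕ 0xF8 = 0x4E
  0x4E ⊕ 0x83 = 0xCD
  0xCD ⊕ 0xCD = 0x00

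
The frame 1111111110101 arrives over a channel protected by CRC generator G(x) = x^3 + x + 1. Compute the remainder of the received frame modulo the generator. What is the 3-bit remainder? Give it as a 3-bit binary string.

100

Modulo-2 division of 1111111110101 by 1011:
  pos 0: 1111 XOR 1011 = 0100
  pos 1: 1001 XOR 1011 = 0010
  pos 3: 1011 XOR 1011 = 0000
  pos 7: 1101 XOR 1011 = 0110
  pos 8: 1100 XOR 1011 = 0111
  pos 9: 1111 XOR 1011 = 0100
Remainder = 100 (nonzero — an error is detected).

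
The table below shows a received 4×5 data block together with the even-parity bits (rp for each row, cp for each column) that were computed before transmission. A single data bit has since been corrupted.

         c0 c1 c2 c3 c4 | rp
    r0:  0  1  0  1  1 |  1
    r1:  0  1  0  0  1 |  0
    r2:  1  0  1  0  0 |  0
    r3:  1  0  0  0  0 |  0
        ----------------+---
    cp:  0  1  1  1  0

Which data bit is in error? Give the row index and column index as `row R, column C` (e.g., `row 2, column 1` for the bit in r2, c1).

Recompute each row's even parity and compare to rp:
  r0: data parity 1, sent rp 1 → ok
  r1: data parity 0, sent rp 0 → ok
  r2: data parity 0, sent rp 0 → ok
  r3: data parity 1, sent rp 0 → mismatch
Recompute each column's even parity and compare to cp:
  c0: data parity 0, sent cp 0 → ok
  c1: data parity 0, sent cp 1 → mismatch
  c2: data parity 1, sent cp 1 → ok
  c3: data parity 1, sent cp 1 → ok
  c4: data parity 0, sent cp 0 → ok
Exactly one row (r3) and one column (c1) fail → the flipped bit is at their intersection.

row 3, column 1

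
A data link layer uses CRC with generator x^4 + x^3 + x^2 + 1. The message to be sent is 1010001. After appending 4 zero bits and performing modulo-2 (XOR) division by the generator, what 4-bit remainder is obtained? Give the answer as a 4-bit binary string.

Append 4 zeros: 10100010000. Divide by 11101 (XOR where the leading bit is 1):
  pos 0: 10100 XOR 11101 = 01001
  pos 1: 10010 XOR 11101 = 01111
  pos 2: 11111 XOR 11101 = 00010
  pos 5: 10000 XOR 11101 = 01101
  pos 6: 11010 XOR 11101 = 00111
Remainder (last 4 bits) = 0111. This is the CRC / FCS.

0111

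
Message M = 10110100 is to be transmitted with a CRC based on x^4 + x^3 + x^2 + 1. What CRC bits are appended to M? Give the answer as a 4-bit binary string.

0101

Append 4 zeros: 101101000000. Divide by 11101 (XOR where the leading bit is 1):
  pos 0: 10110 XOR 11101 = 01011
  pos 1: 10111 XOR 11101 = 01010
  pos 2: 10100 XOR 11101 = 01001
  pos 3: 10010 XOR 11101 = 01111
  pos 4: 11110 XOR 11101 = 00011
  pos 7: 11000 XOR 11101 = 00101
Remainder (last 4 bits) = 0101. This is the CRC / FCS.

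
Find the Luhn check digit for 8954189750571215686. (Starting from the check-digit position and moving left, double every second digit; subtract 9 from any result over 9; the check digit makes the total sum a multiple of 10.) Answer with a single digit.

Partial digits right→left: 6 8 6 5 1 2 1 7 5 0 5 7 9 8 1 4 5 9 8
Double every second digit counting from the check-digit position (so the 1st, 3rd, 5th, ... of the partial from the right).
  doubled (with −9 where >9): 3 3 2 2 1 1 9 2 1 7 → sum 31
  kept as-is: 8 5 2 7 0 7 8 4 9 → sum 50
Total = 31 + 50 = 81.
Check digit = (10 − (81 mod 10)) mod 10 = 9.

9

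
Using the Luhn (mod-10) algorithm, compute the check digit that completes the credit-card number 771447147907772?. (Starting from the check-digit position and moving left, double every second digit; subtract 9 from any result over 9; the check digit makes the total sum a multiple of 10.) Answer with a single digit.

Partial digits right→left: 2 7 7 7 0 9 7 4 1 7 4 4 1 7 7
Double every second digit counting from the check-digit position (so the 1st, 3rd, 5th, ... of the partial from the right).
  doubled (with −9 where >9): 4 5 0 5 2 8 2 5 → sum 31
  kept as-is: 7 7 9 4 7 4 7 → sum 45
Total = 31 + 45 = 76.
Check digit = (10 − (76 mod 10)) mod 10 = 4.

4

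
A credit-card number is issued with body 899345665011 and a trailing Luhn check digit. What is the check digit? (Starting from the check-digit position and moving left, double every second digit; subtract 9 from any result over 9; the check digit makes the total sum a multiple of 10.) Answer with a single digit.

6

Partial digits right→left: 1 1 0 5 6 6 5 4 3 9 9 8
Double every second digit counting from the check-digit position (so the 1st, 3rd, 5th, ... of the partial from the right).
  doubled (with −9 where >9): 2 0 3 1 6 9 → sum 21
  kept as-is: 1 5 6 4 9 8 → sum 33
Total = 21 + 33 = 54.
Check digit = (10 − (54 mod 10)) mod 10 = 6.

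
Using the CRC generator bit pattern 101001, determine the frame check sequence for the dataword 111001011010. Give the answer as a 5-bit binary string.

10011

Append 5 zeros: 11100101101000000. Divide by 101001 (XOR where the leading bit is 1):
  pos 0: 111001 XOR 101001 = 010000
  pos 1: 100000 XOR 101001 = 001001
  pos 3: 100111 XOR 101001 = 001110
  pos 5: 111001 XOR 101001 = 010000
  pos 6: 100000 XOR 101001 = 001001
  pos 8: 100100 XOR 101001 = 001101
  pos 10: 110100 XOR 101001 = 011101
  pos 11: 111010 XOR 101001 = 010011
Remainder (last 5 bits) = 10011. This is the CRC / FCS.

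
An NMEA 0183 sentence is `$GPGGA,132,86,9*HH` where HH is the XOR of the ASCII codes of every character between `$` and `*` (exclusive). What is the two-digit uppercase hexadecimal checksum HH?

7D

XOR the ASCII codes of the payload characters:
  'G' = 0x47 → acc = 0x47
  'P' = 0x50 → acc = 0x17
  'G' = 0x47 → acc = 0x50
  'G' = 0x47 → acc = 0x17
  'A' = 0x41 → acc = 0x56
  ',' = 0x2C → acc = 0x7A
  '1' = 0x31 → acc = 0x4B
  '3' = 0x33 → acc = 0x78
  '2' = 0x32 → acc = 0x4A
  ',' = 0x2C → acc = 0x66
  '8' = 0x38 → acc = 0x5E
  '6' = 0x36 → acc = 0x68
  ',' = 0x2C → acc = 0x44
  '9' = 0x39 → acc = 0x7D
Checksum = 0x7D.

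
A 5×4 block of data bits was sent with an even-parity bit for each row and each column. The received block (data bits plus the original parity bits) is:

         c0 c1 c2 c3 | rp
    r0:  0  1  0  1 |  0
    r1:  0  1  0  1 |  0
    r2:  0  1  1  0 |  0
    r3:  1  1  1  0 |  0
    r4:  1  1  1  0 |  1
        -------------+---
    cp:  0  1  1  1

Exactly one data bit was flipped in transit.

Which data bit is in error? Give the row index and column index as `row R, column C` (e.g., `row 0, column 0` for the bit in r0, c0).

Recompute each row's even parity and compare to rp:
  r0: data parity 0, sent rp 0 → ok
  r1: data parity 0, sent rp 0 → ok
  r2: data parity 0, sent rp 0 → ok
  r3: data parity 1, sent rp 0 → mismatch
  r4: data parity 1, sent rp 1 → ok
Recompute each column's even parity and compare to cp:
  c0: data parity 0, sent cp 0 → ok
  c1: data parity 1, sent cp 1 → ok
  c2: data parity 1, sent cp 1 → ok
  c3: data parity 0, sent cp 1 → mismatch
Exactly one row (r3) and one column (c3) fail → the flipped bit is at their intersection.

row 3, column 3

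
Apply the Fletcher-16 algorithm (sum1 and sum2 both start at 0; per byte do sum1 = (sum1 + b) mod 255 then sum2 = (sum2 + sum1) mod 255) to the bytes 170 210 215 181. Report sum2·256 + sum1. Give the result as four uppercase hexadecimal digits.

Running sums (mod 255):
  after byte 0 (170): sum1=170, sum2=170
  after byte 1 (210): sum1=125, sum2=40
  after byte 2 (215): sum1=85, sum2=125
  after byte 3 (181): sum1=11, sum2=136
Checksum = sum2·256 + sum1 = 136·256 + 11 = 34827 = 0x880B.

880B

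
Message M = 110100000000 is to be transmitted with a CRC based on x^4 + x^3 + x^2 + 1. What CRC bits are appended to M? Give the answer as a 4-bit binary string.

0100

Append 4 zeros: 1101000000000000. Divide by 11101 (XOR where the leading bit is 1):
  pos 0: 11010 XOR 11101 = 00111
  pos 2: 11100 XOR 11101 = 00001
  pos 6: 10000 XOR 11101 = 01101
  pos 7: 11010 XOR 11101 = 00111
  pos 9: 11100 XOR 11101 = 00001
Remainder (last 4 bits) = 0100. This is the CRC / FCS.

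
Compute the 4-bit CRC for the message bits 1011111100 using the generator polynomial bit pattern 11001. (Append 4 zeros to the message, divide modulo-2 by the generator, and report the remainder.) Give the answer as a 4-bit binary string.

Append 4 zeros: 10111111000000. Divide by 11001 (XOR where the leading bit is 1):
  pos 0: 10111 XOR 11001 = 01110
  pos 1: 11101 XOR 11001 = 00100
  pos 3: 10011 XOR 11001 = 01010
  pos 4: 10100 XOR 11001 = 01101
  pos 5: 11010 XOR 11001 = 00011
  pos 8: 11000 XOR 11001 = 00001
Remainder (last 4 bits) = 0010. This is the CRC / FCS.

0010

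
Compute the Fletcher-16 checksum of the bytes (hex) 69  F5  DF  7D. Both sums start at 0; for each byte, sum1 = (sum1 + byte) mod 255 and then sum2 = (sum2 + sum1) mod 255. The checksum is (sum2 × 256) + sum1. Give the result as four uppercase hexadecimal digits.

Running sums (mod 255):
  after byte 0 (69): sum1=105, sum2=105
  after byte 1 (F5): sum1=95, sum2=200
  after byte 2 (DF): sum1=63, sum2=8
  after byte 3 (7D): sum1=188, sum2=196
Checksum = sum2·256 + sum1 = 196·256 + 188 = 50364 = 0xC4BC.

C4BC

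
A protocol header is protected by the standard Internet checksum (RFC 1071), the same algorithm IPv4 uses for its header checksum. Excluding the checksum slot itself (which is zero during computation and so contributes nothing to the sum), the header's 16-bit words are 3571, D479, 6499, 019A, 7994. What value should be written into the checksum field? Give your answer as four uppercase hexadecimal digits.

164D

One's-complement addition (fold any carry out of bit 15 back into bit 0):
  0x3571 + 0xD479 = 0x109EA → wrap carry → 0x09EB
  0x09EB + 0x6499 = 0x06E84
  0x6E84 + 0x019A = 0x0701E
  0x701E + 0x7994 = 0x0E9B2
One's-complement sum = 0xE9B2.
Checksum = ~0xE9B2 & 0xFFFF = 0x164D.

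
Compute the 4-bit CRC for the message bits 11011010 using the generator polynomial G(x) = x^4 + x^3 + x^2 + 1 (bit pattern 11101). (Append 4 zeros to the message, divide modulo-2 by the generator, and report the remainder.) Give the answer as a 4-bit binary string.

0001

Append 4 zeros: 110110100000. Divide by 11101 (XOR where the leading bit is 1):
  pos 0: 11011 XOR 11101 = 00110
  pos 2: 11001 XOR 11101 = 00100
  pos 4: 10000 XOR 11101 = 01101
  pos 5: 11010 XOR 11101 = 00111
  pos 7: 11100 XOR 11101 = 00001
Remainder (last 4 bits) = 0001. This is the CRC / FCS.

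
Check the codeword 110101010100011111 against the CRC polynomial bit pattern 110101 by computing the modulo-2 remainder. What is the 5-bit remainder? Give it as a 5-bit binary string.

01110

Modulo-2 division of 110101010100011111 by 110101:
  pos 0: 110101 XOR 110101 = 000000
  pos 7: 101000 XOR 110101 = 011101
  pos 8: 111011 XOR 110101 = 001110
  pos 10: 111011 XOR 110101 = 001110
  pos 12: 111011 XOR 110101 = 001110
Remainder = 01110 (nonzero — an error is detected).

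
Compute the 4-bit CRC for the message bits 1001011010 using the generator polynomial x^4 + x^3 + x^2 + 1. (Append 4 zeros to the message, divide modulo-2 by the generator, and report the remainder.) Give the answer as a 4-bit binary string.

0010

Append 4 zeros: 10010110100000. Divide by 11101 (XOR where the leading bit is 1):
  pos 0: 10010 XOR 11101 = 01111
  pos 1: 11111 XOR 11101 = 00010
  pos 4: 10101 XOR 11101 = 01000
  pos 5: 10000 XOR 11101 = 01101
  pos 6: 11010 XOR 11101 = 00111
  pos 8: 11100 XOR 11101 = 00001
Remainder (last 4 bits) = 0010. This is the CRC / FCS.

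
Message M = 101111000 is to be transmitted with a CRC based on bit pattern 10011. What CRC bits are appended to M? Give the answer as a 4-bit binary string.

1100

Append 4 zeros: 1011110000000. Divide by 10011 (XOR where the leading bit is 1):
  pos 0: 10111 XOR 10011 = 00100
  pos 2: 10010 XOR 10011 = 00001
  pos 6: 10000 XOR 10011 = 00011
Remainder (last 4 bits) = 1100. This is the CRC / FCS.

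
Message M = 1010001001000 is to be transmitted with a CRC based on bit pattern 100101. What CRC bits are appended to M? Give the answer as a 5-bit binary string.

00110

Append 5 zeros: 101000100100000000. Divide by 100101 (XOR where the leading bit is 1):
  pos 0: 101000 XOR 100101 = 001101
  pos 2: 110110 XOR 100101 = 010011
  pos 3: 100110 XOR 100101 = 000011
  pos 7: 111000 XOR 100101 = 011101
  pos 8: 111010 XOR 100101 = 011111
  pos 9: 111110 XOR 100101 = 011011
  pos 10: 110110 XOR 100101 = 010011
  pos 11: 100110 XOR 100101 = 000011
Remainder (last 5 bits) = 00110. This is the CRC / FCS.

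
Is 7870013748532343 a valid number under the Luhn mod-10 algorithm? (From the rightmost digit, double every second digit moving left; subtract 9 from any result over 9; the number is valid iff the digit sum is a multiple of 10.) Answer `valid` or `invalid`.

valid

From the right, keep odd positions and double even positions (subtract 9 from any doubled value over 9):
  doubled (positions 2,4,...): 8 4 1 8 6 0 5 5 → sum 37
  kept (positions 1,3,...): 3 3 3 8 7 1 0 8 → sum 33
Total = 70.
70 mod 10 = 0, so the number is valid.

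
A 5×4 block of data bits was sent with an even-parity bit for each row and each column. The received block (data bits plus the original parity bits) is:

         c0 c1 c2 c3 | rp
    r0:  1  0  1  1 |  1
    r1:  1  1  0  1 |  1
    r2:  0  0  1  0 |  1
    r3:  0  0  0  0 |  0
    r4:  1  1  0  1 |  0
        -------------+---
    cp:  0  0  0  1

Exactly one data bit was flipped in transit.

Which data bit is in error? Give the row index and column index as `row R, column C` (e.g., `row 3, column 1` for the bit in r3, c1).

row 4, column 0

Recompute each row's even parity and compare to rp:
  r0: data parity 1, sent rp 1 → ok
  r1: data parity 1, sent rp 1 → ok
  r2: data parity 1, sent rp 1 → ok
  r3: data parity 0, sent rp 0 → ok
  r4: data parity 1, sent rp 0 → mismatch
Recompute each column's even parity and compare to cp:
  c0: data parity 1, sent cp 0 → mismatch
  c1: data parity 0, sent cp 0 → ok
  c2: data parity 0, sent cp 0 → ok
  c3: data parity 1, sent cp 1 → ok
Exactly one row (r4) and one column (c0) fail → the flipped bit is at their intersection.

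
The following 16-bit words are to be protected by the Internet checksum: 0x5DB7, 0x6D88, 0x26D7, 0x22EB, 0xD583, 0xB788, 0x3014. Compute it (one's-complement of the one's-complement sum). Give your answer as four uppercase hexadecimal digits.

One's-complement addition (fold any carry out of bit 15 back into bit 0):
  0x5DB7 + 0x6D88 = 0x0CB3F
  0xCB3F + 0x26D7 = 0x0F216
  0xF216 + 0x22EB = 0x11501 → wrap carry → 0x1502
  0x1502 + 0xD583 = 0x0EA85
  0xEA85 + 0xB788 = 0x1A20D → wrap carry → 0xA20E
  0xA20E + 0x3014 = 0x0D222
One's-complement sum = 0xD222.
Checksum = ~0xD222 & 0xFFFF = 0x2DDD.

2DDD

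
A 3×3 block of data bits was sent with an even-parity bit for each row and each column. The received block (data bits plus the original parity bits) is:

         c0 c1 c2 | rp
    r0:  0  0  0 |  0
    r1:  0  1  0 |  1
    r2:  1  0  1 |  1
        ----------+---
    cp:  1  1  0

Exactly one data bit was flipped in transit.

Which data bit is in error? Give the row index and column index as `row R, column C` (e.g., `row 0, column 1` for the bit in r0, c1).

Recompute each row's even parity and compare to rp:
  r0: data parity 0, sent rp 0 → ok
  r1: data parity 1, sent rp 1 → ok
  r2: data parity 0, sent rp 1 → mismatch
Recompute each column's even parity and compare to cp:
  c0: data parity 1, sent cp 1 → ok
  c1: data parity 1, sent cp 1 → ok
  c2: data parity 1, sent cp 0 → mismatch
Exactly one row (r2) and one column (c2) fail → the flipped bit is at their intersection.

row 2, column 2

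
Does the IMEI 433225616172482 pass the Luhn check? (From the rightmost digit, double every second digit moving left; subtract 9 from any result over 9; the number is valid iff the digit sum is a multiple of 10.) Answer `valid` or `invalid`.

valid

From the right, keep odd positions and double even positions (subtract 9 from any doubled value over 9):
  doubled (positions 2,4,...): 7 4 2 2 1 4 6 → sum 26
  kept (positions 1,3,...): 2 4 7 6 6 2 3 4 → sum 34
Total = 60.
60 mod 10 = 0, so the number is valid.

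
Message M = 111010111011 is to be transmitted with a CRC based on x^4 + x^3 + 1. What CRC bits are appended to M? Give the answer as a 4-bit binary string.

1000

Append 4 zeros: 1110101110110000. Divide by 11001 (XOR where the leading bit is 1):
  pos 0: 11101 XOR 11001 = 00100
  pos 2: 10001 XOR 11001 = 01000
  pos 3: 10001 XOR 11001 = 01000
  pos 4: 10001 XOR 11001 = 01000
  pos 5: 10000 XOR 11001 = 01001
  pos 6: 10011 XOR 11001 = 01010
  pos 7: 10101 XOR 11001 = 01100
  pos 8: 11000 XOR 11001 = 00001
Remainder (last 4 bits) = 1000. This is the CRC / FCS.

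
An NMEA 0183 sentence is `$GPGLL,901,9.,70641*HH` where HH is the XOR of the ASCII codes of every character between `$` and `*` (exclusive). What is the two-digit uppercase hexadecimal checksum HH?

XOR the ASCII codes of the payload characters:
  'G' = 0x47 → acc = 0x47
  'P' = 0x50 → acc = 0x17
  'G' = 0x47 → acc = 0x50
  'L' = 0x4C → acc = 0x1C
  'L' = 0x4C → acc = 0x50
  ',' = 0x2C → acc = 0x7C
  '9' = 0x39 → acc = 0x45
  '0' = 0x30 → acc = 0x75
  '1' = 0x31 → acc = 0x44
  ',' = 0x2C → acc = 0x68
  '9' = 0x39 → acc = 0x51
  '.' = 0x2E → acc = 0x7F
  ',' = 0x2C → acc = 0x53
  '7' = 0x37 → acc = 0x64
  '0' = 0x30 → acc = 0x54
  '6' = 0x36 → acc = 0x62
  '4' = 0x34 → acc = 0x56
  '1' = 0x31 → acc = 0x67
Checksum = 0x67.

67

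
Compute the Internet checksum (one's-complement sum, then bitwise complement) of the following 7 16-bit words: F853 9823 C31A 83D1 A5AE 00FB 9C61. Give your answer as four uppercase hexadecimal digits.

E590

One's-complement addition (fold any carry out of bit 15 back into bit 0):
  0xF853 + 0x9823 = 0x19076 → wrap carry → 0x9077
  0x9077 + 0xC31A = 0x15391 → wrap carry → 0x5392
  0x5392 + 0x83D1 = 0x0D763
  0xD763 + 0xA5AE = 0x17D11 → wrap carry → 0x7D12
  0x7D12 + 0x00FB = 0x07E0D
  0x7E0D + 0x9C61 = 0x11A6E → wrap carry → 0x1A6F
One's-complement sum = 0x1A6F.
Checksum = ~0x1A6F & 0xFFFF = 0xE590.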